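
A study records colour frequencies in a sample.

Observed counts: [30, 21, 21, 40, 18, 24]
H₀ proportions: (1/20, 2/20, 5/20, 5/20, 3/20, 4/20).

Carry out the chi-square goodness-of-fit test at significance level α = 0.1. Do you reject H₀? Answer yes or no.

reject H₀: yes

n = 154; E_i = n·p_i = [7.70, 15.40, 38.50, 38.50, 23.10, 30.80]
χ² = (30−7.70)²/7.70 + (21−15.40)²/15.40 + (21−38.50)²/38.50 + (40−38.50)²/38.50 + (18−23.10)²/23.10 + (24−30.80)²/30.80 = 77.2597
df = 5
p-value (upper-tail) = 0.00000
At α=0.1: p < α → reject H₀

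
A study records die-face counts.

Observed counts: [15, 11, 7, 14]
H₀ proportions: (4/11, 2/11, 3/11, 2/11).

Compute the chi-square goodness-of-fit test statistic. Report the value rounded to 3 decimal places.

n = 47; E_i = n·p_i = [17.09, 8.55, 12.82, 8.55]
χ² = (15−17.09)²/17.09 + (11−8.55)²/8.55 + (7−12.82)²/12.82 + (14−8.55)²/8.55 = 7.0833
df = 3

test statistic = 7.083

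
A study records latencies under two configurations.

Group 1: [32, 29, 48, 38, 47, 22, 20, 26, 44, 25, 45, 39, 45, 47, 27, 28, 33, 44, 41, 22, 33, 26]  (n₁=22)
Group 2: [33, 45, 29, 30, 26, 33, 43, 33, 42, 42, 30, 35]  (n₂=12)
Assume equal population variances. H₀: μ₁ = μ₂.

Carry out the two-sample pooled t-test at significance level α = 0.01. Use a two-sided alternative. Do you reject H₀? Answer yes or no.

reject H₀: no

x̄₁=34.591, s₁=9.430, n₁=22
x̄₂=35.083, s₂=6.331, n₂=12
s_p² = [21·9.430² + 11·6.331²]/32 = 72.1323
SE = √(s_p²·(1/22+1/12)) = 3.0479
t = (34.591−35.083)/3.0479 = -0.1616
df = 32
p-value (two-sided) = 0.87267
At α=0.01: p ≥ α → fail to reject H₀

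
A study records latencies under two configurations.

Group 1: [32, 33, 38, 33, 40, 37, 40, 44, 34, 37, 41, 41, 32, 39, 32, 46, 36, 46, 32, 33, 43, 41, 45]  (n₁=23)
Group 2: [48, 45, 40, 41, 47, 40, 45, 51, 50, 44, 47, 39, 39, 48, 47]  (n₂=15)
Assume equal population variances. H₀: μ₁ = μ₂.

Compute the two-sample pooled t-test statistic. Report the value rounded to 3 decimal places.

test statistic = -4.434

x̄₁=38.043, s₁=4.838, n₁=23
x̄₂=44.733, s₂=4.044, n₂=15
s_p² = [22·4.838² + 14·4.044²]/36 = 20.6636
SE = √(s_p²·(1/23+1/15)) = 1.5086
t = (38.043−44.733)/1.5086 = -4.4344
df = 36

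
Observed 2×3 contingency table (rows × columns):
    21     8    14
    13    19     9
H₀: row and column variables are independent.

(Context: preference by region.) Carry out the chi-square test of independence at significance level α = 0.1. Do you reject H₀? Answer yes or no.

Row totals [43, 41], col totals [34, 27, 23], n=84
χ² = (21−17.40)²/17.40 + (8−13.82)²/13.82 + (14−11.77)²/11.77 + (13−16.60)²/16.60 + (19−13.18)²/13.18 + (9−11.23)²/11.23 = 7.4074
df = 2
p-value (upper-tail) = 0.02463
At α=0.1: p < α → reject H₀

reject H₀: yes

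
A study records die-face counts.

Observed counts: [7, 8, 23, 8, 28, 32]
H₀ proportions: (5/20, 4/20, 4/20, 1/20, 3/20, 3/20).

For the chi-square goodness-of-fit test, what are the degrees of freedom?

df = k − 1 = 6 − 1 = 5

degrees of freedom = 5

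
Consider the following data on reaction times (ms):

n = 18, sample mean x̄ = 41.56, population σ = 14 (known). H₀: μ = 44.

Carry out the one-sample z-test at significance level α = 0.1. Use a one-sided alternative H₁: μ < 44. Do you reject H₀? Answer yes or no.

reject H₀: no

SE = σ/√n = 14/√18 = 3.2998
z = (x̄−μ₀)/SE = (41.56−44)/3.2998 = -0.7394
p-value (one-sided, H₁ less) = 0.22982
At α=0.1: p ≥ α → fail to reject H₀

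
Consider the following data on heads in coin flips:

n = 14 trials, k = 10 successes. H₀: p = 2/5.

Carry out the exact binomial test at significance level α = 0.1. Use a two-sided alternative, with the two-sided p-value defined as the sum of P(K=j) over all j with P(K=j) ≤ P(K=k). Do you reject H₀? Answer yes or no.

reject H₀: yes

Exact binomial: n=14, k=10, p₀=2/5=0.4000
P(X=j) = C(n,j)·p₀^j·(1−p₀)^(n−j); p = Σ P(X=j) over j with P(X=j) ≤ P(X=10)
p-value (two-sided) = 0.02561
At α=0.1: p < α → reject H₀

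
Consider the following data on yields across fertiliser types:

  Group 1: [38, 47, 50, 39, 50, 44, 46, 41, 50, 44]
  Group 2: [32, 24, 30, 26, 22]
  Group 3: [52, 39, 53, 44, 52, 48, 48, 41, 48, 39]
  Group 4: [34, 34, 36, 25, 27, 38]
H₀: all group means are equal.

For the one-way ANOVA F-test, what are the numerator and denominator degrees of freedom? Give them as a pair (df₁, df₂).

degrees of freedom = [3, 27]

k = 4 groups, N = 31 total
df = (k−1, N−k) = (4−1, 31−4) = (3, 27)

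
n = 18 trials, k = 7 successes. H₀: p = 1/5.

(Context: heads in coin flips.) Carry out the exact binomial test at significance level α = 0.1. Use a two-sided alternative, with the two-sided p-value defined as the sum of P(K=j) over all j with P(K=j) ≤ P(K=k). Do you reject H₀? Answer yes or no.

Exact binomial: n=18, k=7, p₀=1/5=0.2000
P(X=j) = C(n,j)·p₀^j·(1−p₀)^(n−j); p = Σ P(X=j) over j with P(X=j) ≤ P(X=7)
p-value (two-sided) = 0.06929
At α=0.1: p < α → reject H₀

reject H₀: yes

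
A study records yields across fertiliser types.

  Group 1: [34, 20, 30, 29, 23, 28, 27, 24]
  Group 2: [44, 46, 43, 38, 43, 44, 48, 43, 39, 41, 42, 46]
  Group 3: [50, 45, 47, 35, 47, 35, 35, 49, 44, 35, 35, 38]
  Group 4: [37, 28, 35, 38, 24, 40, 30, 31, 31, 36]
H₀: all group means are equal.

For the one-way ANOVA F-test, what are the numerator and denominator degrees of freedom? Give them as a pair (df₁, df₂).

degrees of freedom = [3, 38]

k = 4 groups, N = 42 total
df = (k−1, N−k) = (4−1, 42−4) = (3, 38)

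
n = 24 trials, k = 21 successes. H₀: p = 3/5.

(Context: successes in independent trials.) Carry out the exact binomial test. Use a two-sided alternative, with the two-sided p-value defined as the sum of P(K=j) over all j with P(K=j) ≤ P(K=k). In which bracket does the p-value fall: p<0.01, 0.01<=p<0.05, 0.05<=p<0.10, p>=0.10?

p-value bracket: p<0.01

Exact binomial: n=24, k=21, p₀=3/5=0.6000
P(X=j) = C(n,j)·p₀^j·(1−p₀)^(n−j); p = Σ P(X=j) over j with P(X=j) ≤ P(X=21)
p-value (two-sided) = 0.00571
→ bracket: p<0.01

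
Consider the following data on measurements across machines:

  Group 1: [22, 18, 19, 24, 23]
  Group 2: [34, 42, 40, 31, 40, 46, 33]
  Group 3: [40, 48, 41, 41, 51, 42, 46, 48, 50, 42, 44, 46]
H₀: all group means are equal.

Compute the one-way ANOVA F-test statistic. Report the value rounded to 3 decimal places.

test statistic = 57.628

Group means [21.20, 38.00, 44.92], grand mean 37.958
SSB = Σnᵢ(x̄ᵢ−x̄)² = 1985.242; SSW = ΣΣ(x−x̄ᵢ)² = 361.717
MSB = 1985.242/2 = 992.6208; MSW = 361.717/21 = 17.2246
F = MSB/MSW = 57.6281
df = (2, 21)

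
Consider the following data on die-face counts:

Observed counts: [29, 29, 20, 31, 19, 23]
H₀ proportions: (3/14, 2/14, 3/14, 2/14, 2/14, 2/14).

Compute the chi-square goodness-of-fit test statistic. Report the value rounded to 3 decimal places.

test statistic = 12.148

n = 151; E_i = n·p_i = [32.36, 21.57, 32.36, 21.57, 21.57, 21.57]
χ² = (29−32.36)²/32.36 + (29−21.57)²/21.57 + (20−32.36)²/32.36 + (31−21.57)²/21.57 + (19−21.57)²/21.57 + (23−21.57)²/21.57 = 12.1479
df = 5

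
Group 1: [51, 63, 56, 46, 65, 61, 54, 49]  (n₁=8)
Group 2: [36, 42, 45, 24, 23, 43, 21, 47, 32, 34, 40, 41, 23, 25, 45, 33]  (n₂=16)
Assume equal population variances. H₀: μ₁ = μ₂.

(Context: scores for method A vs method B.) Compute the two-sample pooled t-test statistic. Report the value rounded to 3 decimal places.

x̄₁=55.625, s₁=6.886, n₁=8
x̄₂=34.625, s₂=9.077, n₂=16
s_p² = [7·6.886² + 15·9.077²]/22 = 71.2557
SE = √(s_p²·(1/8+1/16)) = 3.6552
t = (55.625−34.625)/3.6552 = 5.7452
df = 22

test statistic = 5.745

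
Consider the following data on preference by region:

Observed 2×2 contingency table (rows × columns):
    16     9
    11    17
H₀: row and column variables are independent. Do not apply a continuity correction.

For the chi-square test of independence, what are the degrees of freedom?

degrees of freedom = 1

df = (r−1)(c−1) = (2−1)·(2−1) = 1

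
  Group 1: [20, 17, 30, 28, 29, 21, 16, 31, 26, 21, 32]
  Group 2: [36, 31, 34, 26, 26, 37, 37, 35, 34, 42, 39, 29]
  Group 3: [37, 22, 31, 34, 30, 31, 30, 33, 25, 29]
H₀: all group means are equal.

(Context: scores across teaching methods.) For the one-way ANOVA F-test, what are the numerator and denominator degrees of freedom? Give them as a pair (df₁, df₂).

degrees of freedom = [2, 30]

k = 3 groups, N = 33 total
df = (k−1, N−k) = (3−1, 33−3) = (2, 30)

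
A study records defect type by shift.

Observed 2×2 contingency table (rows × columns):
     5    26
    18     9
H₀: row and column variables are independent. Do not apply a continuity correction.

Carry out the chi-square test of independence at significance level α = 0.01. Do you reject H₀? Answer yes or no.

reject H₀: yes

Row totals [31, 27], col totals [23, 35], n=58
χ² = (5−12.29)²/12.29 + (26−18.71)²/18.71 + (18−10.71)²/10.71 + (9−16.29)²/16.29 = 15.4024
df = 1
p-value (upper-tail) = 0.00009
At α=0.01: p < α → reject H₀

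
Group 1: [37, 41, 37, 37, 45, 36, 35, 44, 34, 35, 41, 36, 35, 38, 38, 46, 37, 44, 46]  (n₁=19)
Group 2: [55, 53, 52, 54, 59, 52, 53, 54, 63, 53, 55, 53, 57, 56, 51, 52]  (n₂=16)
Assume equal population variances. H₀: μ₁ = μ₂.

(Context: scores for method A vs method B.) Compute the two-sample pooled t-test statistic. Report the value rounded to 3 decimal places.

x̄₁=39.053, s₁=4.089, n₁=19
x̄₂=54.500, s₂=3.077, n₂=16
s_p² = [18·4.089² + 15·3.077²]/33 = 13.4226
SE = √(s_p²·(1/19+1/16)) = 1.2431
t = (39.053−54.500)/1.2431 = -12.4262
df = 33

test statistic = -12.426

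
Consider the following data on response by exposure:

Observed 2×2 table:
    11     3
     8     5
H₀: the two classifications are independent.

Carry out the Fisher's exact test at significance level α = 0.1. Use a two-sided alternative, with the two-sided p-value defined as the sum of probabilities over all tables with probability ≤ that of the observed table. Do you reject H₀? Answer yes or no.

reject H₀: no

Margins: r₁=14, r₂=13, c₁=19, c₂=8, n=27
p_obs = C(14,11)·C(13,8)/C(27,19); sum pmf over tables with pmf ≤ p_obs
p-value (two-sided) = 0.41971
At α=0.1: p ≥ α → fail to reject H₀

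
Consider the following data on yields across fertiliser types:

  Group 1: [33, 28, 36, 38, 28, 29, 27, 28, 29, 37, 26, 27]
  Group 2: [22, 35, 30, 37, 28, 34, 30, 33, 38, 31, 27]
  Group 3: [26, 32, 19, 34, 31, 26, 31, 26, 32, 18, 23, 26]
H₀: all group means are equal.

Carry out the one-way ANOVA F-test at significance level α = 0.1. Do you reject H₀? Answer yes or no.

reject H₀: yes

Group means [30.50, 31.36, 27.00], grand mean 29.571
SSB = Σnᵢ(x̄ᵢ−x̄)² = 125.026; SSW = ΣΣ(x−x̄ᵢ)² = 719.545
MSB = 125.026/2 = 62.5130; MSW = 719.545/32 = 22.4858
F = MSB/MSW = 2.7801
df = (2, 32)
p-value (upper-tail) = 0.07705
At α=0.1: p < α → reject H₀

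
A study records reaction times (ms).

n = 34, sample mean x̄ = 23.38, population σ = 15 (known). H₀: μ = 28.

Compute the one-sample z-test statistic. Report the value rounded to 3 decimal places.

SE = σ/√n = 15/√34 = 2.5725
z = (x̄−μ₀)/SE = (23.38−28)/2.5725 = -1.7959

test statistic = -1.796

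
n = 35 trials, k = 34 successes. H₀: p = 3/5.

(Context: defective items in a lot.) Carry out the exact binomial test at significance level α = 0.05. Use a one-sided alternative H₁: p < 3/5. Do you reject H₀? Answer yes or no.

reject H₀: no

Exact binomial: n=35, k=34, p₀=3/5=0.6000
P(X≤34) from Σ C(n,i)·p₀^i·(1−p₀)^(n−i)
p-value (one-sided, H₁ less) = 1.00000
At α=0.05: p ≥ α → fail to reject H₀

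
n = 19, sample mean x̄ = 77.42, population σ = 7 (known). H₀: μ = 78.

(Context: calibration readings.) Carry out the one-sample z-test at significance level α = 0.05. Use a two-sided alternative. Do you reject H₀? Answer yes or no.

SE = σ/√n = 7/√19 = 1.6059
z = (x̄−μ₀)/SE = (77.42−78)/1.6059 = -0.3612
p-value (two-sided) = 0.71798
At α=0.05: p ≥ α → fail to reject H₀

reject H₀: no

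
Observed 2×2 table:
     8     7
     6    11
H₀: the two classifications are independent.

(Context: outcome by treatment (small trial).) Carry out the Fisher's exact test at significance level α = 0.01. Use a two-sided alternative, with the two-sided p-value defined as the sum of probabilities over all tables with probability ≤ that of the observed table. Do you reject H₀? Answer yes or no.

Margins: r₁=15, r₂=17, c₁=14, c₂=18, n=32
p_obs = C(15,8)·C(17,6)/C(32,14); sum pmf over tables with pmf ≤ p_obs
p-value (two-sided) = 0.47645
At α=0.01: p ≥ α → fail to reject H₀

reject H₀: no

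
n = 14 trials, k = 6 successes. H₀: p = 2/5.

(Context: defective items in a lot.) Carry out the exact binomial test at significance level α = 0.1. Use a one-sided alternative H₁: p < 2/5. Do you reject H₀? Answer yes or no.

Exact binomial: n=14, k=6, p₀=2/5=0.4000
P(X≤6) from Σ C(n,i)·p₀^i·(1−p₀)^(n−i)
p-value (one-sided, H₁ less) = 0.69245
At α=0.1: p ≥ α → fail to reject H₀

reject H₀: no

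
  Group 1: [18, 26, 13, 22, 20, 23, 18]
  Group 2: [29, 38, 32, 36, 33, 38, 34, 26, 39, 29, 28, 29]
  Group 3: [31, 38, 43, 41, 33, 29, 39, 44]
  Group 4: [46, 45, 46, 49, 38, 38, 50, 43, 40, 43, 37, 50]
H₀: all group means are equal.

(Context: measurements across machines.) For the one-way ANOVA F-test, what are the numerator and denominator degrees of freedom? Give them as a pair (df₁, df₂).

degrees of freedom = [3, 35]

k = 4 groups, N = 39 total
df = (k−1, N−k) = (4−1, 39−4) = (3, 35)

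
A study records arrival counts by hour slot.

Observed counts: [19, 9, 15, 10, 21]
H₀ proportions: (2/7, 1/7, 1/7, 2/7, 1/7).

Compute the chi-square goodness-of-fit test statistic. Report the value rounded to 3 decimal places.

test statistic = 18.466

n = 74; E_i = n·p_i = [21.14, 10.57, 10.57, 21.14, 10.57]
χ² = (19−21.14)²/21.14 + (9−10.57)²/10.57 + (15−10.57)²/10.57 + (10−21.14)²/21.14 + (21−10.57)²/10.57 = 18.4662
df = 4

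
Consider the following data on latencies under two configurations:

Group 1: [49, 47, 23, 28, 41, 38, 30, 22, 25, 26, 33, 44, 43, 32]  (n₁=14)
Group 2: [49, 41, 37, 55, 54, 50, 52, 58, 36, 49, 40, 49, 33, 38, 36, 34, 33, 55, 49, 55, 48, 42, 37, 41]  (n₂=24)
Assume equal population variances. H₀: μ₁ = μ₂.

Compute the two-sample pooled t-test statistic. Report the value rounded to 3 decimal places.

x̄₁=34.357, s₁=9.220, n₁=14
x̄₂=44.625, s₂=8.096, n₂=24
s_p² = [13·9.220² + 23·8.096²]/36 = 72.5789
SE = √(s_p²·(1/14+1/24)) = 2.8650
t = (34.357−44.625)/2.8650 = -3.5839
df = 36

test statistic = -3.584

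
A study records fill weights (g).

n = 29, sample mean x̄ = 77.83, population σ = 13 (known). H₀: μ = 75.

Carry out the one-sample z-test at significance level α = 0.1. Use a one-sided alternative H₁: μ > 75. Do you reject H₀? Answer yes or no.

reject H₀: no

SE = σ/√n = 13/√29 = 2.4140
z = (x̄−μ₀)/SE = (77.83−75)/2.4140 = 1.1723
p-value (one-sided, H₁ greater) = 0.12054
At α=0.1: p ≥ α → fail to reject H₀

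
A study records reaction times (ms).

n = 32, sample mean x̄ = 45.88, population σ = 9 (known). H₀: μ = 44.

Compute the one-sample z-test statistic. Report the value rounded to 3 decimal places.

test statistic = 1.182

SE = σ/√n = 9/√32 = 1.5910
z = (x̄−μ₀)/SE = (45.88−44)/1.5910 = 1.1817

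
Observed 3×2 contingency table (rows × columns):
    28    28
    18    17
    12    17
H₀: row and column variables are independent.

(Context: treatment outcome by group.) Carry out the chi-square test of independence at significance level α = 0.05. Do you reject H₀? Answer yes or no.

Row totals [56, 35, 29], col totals [58, 62], n=120
χ² = (28−27.07)²/27.07 + (28−28.93)²/28.93 + (18−16.92)²/16.92 + (17−18.08)²/18.08 + (12−14.02)²/14.02 + (17−14.98)²/14.98 = 0.7581
df = 2
p-value (upper-tail) = 0.68449
At α=0.05: p ≥ α → fail to reject H₀

reject H₀: no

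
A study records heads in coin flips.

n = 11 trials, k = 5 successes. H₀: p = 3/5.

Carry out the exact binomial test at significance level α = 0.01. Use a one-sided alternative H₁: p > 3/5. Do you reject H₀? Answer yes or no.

Exact binomial: n=11, k=5, p₀=3/5=0.6000
P(X≥5) from Σ C(n,i)·p₀^i·(1−p₀)^(n−i)
p-value (one-sided, H₁ greater) = 0.90065
At α=0.01: p ≥ α → fail to reject H₀

reject H₀: no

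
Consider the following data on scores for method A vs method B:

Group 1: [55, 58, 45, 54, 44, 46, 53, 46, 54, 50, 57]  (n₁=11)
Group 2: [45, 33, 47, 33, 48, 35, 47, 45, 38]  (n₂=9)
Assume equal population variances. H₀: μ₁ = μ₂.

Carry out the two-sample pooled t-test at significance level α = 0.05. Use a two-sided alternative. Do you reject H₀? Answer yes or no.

reject H₀: yes

x̄₁=51.091, s₁=5.088, n₁=11
x̄₂=41.222, s₂=6.379, n₂=9
s_p² = [10·5.088² + 8·6.379²]/18 = 32.4703
SE = √(s_p²·(1/11+1/9)) = 2.5612
t = (51.091−41.222)/2.5612 = 3.8532
df = 18
p-value (two-sided) = 0.00116
At α=0.05: p < α → reject H₀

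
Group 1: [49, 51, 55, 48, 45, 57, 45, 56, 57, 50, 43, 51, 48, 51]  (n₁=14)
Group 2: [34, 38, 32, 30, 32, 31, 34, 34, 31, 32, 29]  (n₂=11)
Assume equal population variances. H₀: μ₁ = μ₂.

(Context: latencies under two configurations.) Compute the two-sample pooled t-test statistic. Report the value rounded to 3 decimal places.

test statistic = 11.810

x̄₁=50.429, s₁=4.536, n₁=14
x̄₂=32.455, s₂=2.464, n₂=11
s_p² = [13·4.536² + 10·2.464²]/23 = 14.2676
SE = √(s_p²·(1/14+1/11)) = 1.5219
t = (50.429−32.455)/1.5219 = 11.8103
df = 23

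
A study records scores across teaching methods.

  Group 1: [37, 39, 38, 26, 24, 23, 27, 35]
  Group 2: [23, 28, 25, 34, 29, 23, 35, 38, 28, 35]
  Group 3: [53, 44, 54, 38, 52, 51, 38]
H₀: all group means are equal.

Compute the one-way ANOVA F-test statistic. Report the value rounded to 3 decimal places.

test statistic = 17.835

Group means [31.12, 29.80, 47.14], grand mean 35.080
SSB = Σnᵢ(x̄ᵢ−x̄)² = 1422.508; SSW = ΣΣ(x−x̄ᵢ)² = 877.332
MSB = 1422.508/2 = 711.2539; MSW = 877.332/22 = 39.8787
F = MSB/MSW = 17.8354
df = (2, 22)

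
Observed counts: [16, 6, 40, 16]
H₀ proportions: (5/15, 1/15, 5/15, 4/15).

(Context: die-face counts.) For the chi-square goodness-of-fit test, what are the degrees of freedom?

degrees of freedom = 3

df = k − 1 = 4 − 1 = 3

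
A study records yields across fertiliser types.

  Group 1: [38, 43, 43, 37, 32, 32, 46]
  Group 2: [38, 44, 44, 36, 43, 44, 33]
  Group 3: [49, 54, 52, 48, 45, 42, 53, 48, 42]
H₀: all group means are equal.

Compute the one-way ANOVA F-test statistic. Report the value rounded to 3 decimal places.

Group means [38.71, 40.29, 48.11], grand mean 42.870
SSB = Σnᵢ(x̄ᵢ−x̄)² = 414.863; SSW = ΣΣ(x−x̄ᵢ)² = 467.746
MSB = 414.863/2 = 207.4313; MSW = 467.746/20 = 23.3873
F = MSB/MSW = 8.8694
df = (2, 20)

test statistic = 8.869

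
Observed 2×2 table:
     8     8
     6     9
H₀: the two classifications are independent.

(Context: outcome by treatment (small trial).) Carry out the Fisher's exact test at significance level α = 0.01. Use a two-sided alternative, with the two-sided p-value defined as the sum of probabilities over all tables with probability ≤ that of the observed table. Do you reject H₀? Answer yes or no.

Margins: r₁=16, r₂=15, c₁=14, c₂=17, n=31
p_obs = C(16,8)·C(15,6)/C(31,14); sum pmf over tables with pmf ≤ p_obs
p-value (two-sided) = 0.72239
At α=0.01: p ≥ α → fail to reject H₀

reject H₀: no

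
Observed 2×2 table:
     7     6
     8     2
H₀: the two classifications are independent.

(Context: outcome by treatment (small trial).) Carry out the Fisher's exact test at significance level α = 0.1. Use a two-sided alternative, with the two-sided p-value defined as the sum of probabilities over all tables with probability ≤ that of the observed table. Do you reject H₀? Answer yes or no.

Margins: r₁=13, r₂=10, c₁=15, c₂=8, n=23
p_obs = C(13,7)·C(10,8)/C(23,15); sum pmf over tables with pmf ≤ p_obs
p-value (two-sided) = 0.37879
At α=0.1: p ≥ α → fail to reject H₀

reject H₀: no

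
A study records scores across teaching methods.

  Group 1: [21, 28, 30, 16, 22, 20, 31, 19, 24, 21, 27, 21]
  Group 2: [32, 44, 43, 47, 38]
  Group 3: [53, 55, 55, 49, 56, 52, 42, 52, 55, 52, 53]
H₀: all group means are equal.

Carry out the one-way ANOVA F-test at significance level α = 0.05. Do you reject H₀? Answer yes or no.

reject H₀: yes

Group means [23.33, 40.80, 52.18], grand mean 37.786
SSB = Σnᵢ(x̄ᵢ−x̄)² = 4831.611; SSW = ΣΣ(x−x̄ᵢ)² = 533.103
MSB = 4831.611/2 = 2415.8056; MSW = 533.103/25 = 21.3241
F = MSB/MSW = 113.2898
df = (2, 25)
p-value (upper-tail) = 0.00000
At α=0.05: p < α → reject H₀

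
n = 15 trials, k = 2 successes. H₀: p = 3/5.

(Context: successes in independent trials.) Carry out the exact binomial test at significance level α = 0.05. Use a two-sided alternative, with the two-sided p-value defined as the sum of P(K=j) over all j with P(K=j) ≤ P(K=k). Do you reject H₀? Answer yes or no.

Exact binomial: n=15, k=2, p₀=3/5=0.6000
P(X=j) = C(n,j)·p₀^j·(1−p₀)^(n−j); p = Σ P(X=j) over j with P(X=j) ≤ P(X=2)
p-value (two-sided) = 0.00028
At α=0.05: p < α → reject H₀

reject H₀: yes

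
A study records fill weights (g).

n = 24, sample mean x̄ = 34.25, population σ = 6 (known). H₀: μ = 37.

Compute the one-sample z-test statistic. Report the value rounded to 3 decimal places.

SE = σ/√n = 6/√24 = 1.2247
z = (x̄−μ₀)/SE = (34.25−37)/1.2247 = -2.2454

test statistic = -2.245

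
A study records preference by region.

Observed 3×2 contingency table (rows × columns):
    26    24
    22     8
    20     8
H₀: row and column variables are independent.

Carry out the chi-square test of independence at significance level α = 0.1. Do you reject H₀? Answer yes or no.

reject H₀: yes

Row totals [50, 30, 28], col totals [68, 40], n=108
χ² = (26−31.48)²/31.48 + (24−18.52)²/18.52 + (22−18.89)²/18.89 + (8−11.11)²/11.11 + (20−17.63)²/17.63 + (8−10.37)²/10.37 = 4.8210
df = 2
p-value (upper-tail) = 0.08977
At α=0.1: p < α → reject H₀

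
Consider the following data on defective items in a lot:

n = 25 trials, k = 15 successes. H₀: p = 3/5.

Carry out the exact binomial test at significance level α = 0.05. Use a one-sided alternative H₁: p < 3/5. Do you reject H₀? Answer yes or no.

reject H₀: no

Exact binomial: n=25, k=15, p₀=3/5=0.6000
P(X≤15) from Σ C(n,i)·p₀^i·(1−p₀)^(n−i)
p-value (one-sided, H₁ less) = 0.57538
At α=0.05: p ≥ α → fail to reject H₀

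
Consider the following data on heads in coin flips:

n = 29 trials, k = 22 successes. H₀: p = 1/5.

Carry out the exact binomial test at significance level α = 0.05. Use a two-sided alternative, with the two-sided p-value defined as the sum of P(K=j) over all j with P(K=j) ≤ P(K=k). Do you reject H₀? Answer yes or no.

reject H₀: yes

Exact binomial: n=29, k=22, p₀=1/5=0.2000
P(X=j) = C(n,j)·p₀^j·(1−p₀)^(n−j); p = Σ P(X=j) over j with P(X=j) ≤ P(X=22)
p-value (two-sided) = 0.00000
At α=0.05: p < α → reject H₀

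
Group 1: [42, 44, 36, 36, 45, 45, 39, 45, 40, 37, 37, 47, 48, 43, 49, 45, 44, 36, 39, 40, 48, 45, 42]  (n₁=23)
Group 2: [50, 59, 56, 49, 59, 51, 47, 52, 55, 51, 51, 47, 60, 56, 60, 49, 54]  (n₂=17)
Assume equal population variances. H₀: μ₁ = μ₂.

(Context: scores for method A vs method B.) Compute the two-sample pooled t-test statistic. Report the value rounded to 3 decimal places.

x̄₁=42.261, s₁=4.169, n₁=23
x̄₂=53.294, s₂=4.455, n₂=17
s_p² = [22·4.169² + 16·4.455²]/38 = 18.4201
SE = √(s_p²·(1/23+1/17)) = 1.3727
t = (42.261−53.294)/1.3727 = -8.0374
df = 38

test statistic = -8.037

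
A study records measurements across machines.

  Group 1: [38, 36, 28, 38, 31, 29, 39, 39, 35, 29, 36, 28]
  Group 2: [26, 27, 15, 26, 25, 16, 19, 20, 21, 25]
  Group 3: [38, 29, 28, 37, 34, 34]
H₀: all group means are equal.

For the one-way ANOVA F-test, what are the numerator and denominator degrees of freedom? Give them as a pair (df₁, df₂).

degrees of freedom = [2, 25]

k = 3 groups, N = 28 total
df = (k−1, N−k) = (3−1, 28−3) = (2, 25)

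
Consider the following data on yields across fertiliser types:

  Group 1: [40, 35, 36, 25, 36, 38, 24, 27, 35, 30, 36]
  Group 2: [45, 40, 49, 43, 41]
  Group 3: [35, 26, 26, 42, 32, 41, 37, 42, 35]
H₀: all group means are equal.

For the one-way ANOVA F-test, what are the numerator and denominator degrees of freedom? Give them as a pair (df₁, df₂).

k = 3 groups, N = 25 total
df = (k−1, N−k) = (3−1, 25−3) = (2, 22)

degrees of freedom = [2, 22]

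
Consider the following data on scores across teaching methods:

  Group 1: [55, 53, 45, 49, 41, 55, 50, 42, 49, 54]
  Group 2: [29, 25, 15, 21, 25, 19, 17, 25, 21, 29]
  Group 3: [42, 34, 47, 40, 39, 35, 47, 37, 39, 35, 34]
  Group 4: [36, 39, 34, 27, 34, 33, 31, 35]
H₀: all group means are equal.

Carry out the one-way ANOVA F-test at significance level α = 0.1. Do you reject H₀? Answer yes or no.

Group means [49.30, 22.60, 39.00, 33.62], grand mean 36.333
SSB = Σnᵢ(x̄ᵢ−x̄)² = 3704.292; SSW = ΣΣ(x−x̄ᵢ)² = 760.375
MSB = 3704.292/3 = 1234.7639; MSW = 760.375/35 = 21.7250
F = MSB/MSW = 56.8361
df = (3, 35)
p-value (upper-tail) = 0.00000
At α=0.1: p < α → reject H₀

reject H₀: yes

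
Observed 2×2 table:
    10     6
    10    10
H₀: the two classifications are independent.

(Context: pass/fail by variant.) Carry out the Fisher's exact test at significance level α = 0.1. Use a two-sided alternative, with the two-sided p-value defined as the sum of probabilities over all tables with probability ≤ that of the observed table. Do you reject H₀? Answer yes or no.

reject H₀: no

Margins: r₁=16, r₂=20, c₁=20, c₂=16, n=36
p_obs = C(16,10)·C(20,10)/C(36,20); sum pmf over tables with pmf ≤ p_obs
p-value (two-sided) = 0.51522
At α=0.1: p ≥ α → fail to reject H₀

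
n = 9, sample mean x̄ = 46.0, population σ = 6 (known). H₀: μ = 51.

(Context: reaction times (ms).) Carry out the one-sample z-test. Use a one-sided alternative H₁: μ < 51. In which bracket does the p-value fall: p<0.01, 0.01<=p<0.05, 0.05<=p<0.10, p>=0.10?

p-value bracket: p<0.01

SE = σ/√n = 6/√9 = 2.0000
z = (x̄−μ₀)/SE = (46.0−51)/2.0000 = -2.5000
p-value (one-sided, H₁ less) = 0.00621
→ bracket: p<0.01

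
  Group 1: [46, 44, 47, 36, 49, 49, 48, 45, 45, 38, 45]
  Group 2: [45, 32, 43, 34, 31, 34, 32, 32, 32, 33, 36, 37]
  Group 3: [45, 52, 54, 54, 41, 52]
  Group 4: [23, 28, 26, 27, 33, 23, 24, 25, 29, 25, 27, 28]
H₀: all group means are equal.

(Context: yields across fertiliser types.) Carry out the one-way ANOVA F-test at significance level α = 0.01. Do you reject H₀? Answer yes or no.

reject H₀: yes

Group means [44.73, 35.08, 49.67, 26.50], grand mean 37.293
SSB = Σnᵢ(x̄ᵢ−x̄)² = 2983.056; SSW = ΣΣ(x−x̄ᵢ)² = 637.432
MSB = 2983.056/3 = 994.3520; MSW = 637.432/37 = 17.2279
F = MSB/MSW = 57.7176
df = (3, 37)
p-value (upper-tail) = 0.00000
At α=0.01: p < α → reject H₀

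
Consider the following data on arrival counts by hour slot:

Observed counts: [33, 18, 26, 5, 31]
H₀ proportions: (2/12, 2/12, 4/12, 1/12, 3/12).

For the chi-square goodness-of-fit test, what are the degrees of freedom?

degrees of freedom = 4

df = k − 1 = 5 − 1 = 4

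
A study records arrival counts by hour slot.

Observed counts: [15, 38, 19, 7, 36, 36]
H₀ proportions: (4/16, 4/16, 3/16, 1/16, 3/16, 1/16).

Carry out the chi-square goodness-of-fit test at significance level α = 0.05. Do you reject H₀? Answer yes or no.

n = 151; E_i = n·p_i = [37.75, 37.75, 28.31, 9.44, 28.31, 9.44]
χ² = (15−37.75)²/37.75 + (38−37.75)²/37.75 + (19−28.31)²/28.31 + (7−9.44)²/9.44 + (36−28.31)²/28.31 + (36−9.44)²/9.44 = 94.2539
df = 5
p-value (upper-tail) = 0.00000
At α=0.05: p < α → reject H₀

reject H₀: yes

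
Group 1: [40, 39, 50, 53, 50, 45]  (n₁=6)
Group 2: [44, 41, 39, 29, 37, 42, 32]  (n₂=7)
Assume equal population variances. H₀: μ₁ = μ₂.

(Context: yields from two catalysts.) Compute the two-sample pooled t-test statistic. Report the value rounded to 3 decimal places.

x̄₁=46.167, s₁=5.776, n₁=6
x̄₂=37.714, s₂=5.469, n₂=7
s_p² = [5·5.776² + 6·5.469²]/11 = 31.4784
SE = √(s_p²·(1/6+1/7)) = 3.1214
t = (46.167−37.714)/3.1214 = 2.7079
df = 11

test statistic = 2.708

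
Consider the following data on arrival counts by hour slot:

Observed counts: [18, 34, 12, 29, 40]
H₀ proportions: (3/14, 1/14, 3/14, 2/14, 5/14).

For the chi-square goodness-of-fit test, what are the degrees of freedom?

df = k − 1 = 5 − 1 = 4

degrees of freedom = 4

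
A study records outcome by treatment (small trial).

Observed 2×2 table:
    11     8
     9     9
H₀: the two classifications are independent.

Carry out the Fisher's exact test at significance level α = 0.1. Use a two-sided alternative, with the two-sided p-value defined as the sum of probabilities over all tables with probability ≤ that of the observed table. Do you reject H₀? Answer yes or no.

reject H₀: no

Margins: r₁=19, r₂=18, c₁=20, c₂=17, n=37
p_obs = C(19,11)·C(18,9)/C(37,20); sum pmf over tables with pmf ≤ p_obs
p-value (two-sided) = 0.74585
At α=0.1: p ≥ α → fail to reject H₀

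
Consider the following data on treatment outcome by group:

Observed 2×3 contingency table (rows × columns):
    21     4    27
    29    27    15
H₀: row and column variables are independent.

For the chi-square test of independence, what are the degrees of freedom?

degrees of freedom = 2

df = (r−1)(c−1) = (2−1)·(3−1) = 2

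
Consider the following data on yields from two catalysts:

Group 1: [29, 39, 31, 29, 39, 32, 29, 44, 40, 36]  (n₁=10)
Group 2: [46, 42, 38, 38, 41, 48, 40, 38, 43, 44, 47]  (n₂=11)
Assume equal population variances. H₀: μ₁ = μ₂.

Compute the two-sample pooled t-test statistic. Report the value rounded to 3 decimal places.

x̄₁=34.800, s₁=5.493, n₁=10
x̄₂=42.273, s₂=3.663, n₂=11
s_p² = [9·5.493² + 10·3.663²]/19 = 21.3569
SE = √(s_p²·(1/10+1/11)) = 2.0192
t = (34.800−42.273)/2.0192 = -3.7008
df = 19

test statistic = -3.701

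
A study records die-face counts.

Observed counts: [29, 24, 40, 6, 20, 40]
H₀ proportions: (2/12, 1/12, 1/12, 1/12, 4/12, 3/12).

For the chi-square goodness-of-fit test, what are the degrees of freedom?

degrees of freedom = 5

df = k − 1 = 6 − 1 = 5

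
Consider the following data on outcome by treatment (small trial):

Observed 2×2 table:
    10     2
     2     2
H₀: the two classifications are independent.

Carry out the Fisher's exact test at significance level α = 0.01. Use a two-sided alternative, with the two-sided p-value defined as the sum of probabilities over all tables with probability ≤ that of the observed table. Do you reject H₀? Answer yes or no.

reject H₀: no

Margins: r₁=12, r₂=4, c₁=12, c₂=4, n=16
p_obs = C(12,10)·C(4,2)/C(16,12); sum pmf over tables with pmf ≤ p_obs
p-value (two-sided) = 0.24451
At α=0.01: p ≥ α → fail to reject H₀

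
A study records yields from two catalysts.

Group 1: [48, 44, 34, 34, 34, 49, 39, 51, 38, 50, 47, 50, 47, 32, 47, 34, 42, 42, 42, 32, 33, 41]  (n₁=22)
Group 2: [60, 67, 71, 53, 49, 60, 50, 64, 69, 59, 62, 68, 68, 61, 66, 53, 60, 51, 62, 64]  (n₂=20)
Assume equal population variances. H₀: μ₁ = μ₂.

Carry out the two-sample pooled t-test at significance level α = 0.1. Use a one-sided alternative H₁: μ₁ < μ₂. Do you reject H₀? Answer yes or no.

x̄₁=41.364, s₁=6.644, n₁=22
x̄₂=60.850, s₂=6.659, n₂=20
s_p² = [21·6.644² + 19·6.659²]/40 = 44.2410
SE = √(s_p²·(1/22+1/20)) = 2.0550
t = (41.364−60.850)/2.0550 = -9.4824
df = 40
p-value (one-sided, H₁ less) = 0.00000
At α=0.1: p < α → reject H₀

reject H₀: yes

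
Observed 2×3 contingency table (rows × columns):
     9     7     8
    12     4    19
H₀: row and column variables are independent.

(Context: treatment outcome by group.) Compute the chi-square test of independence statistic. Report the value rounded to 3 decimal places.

Row totals [24, 35], col totals [21, 11, 27], n=59
χ² = (9−8.54)²/8.54 + (7−4.47)²/4.47 + (8−10.98)²/10.98 + (12−12.46)²/12.46 + (4−6.53)²/6.53 + (19−16.02)²/16.02 = 3.8098
df = 2

test statistic = 3.810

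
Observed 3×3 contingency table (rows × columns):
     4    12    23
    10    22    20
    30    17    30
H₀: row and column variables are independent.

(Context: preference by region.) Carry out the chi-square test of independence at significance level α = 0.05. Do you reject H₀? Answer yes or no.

Row totals [39, 52, 77], col totals [44, 51, 73], n=168
χ² = (4−10.21)²/10.21 + (12−11.84)²/11.84 + (23−16.95)²/16.95 + (10−13.62)²/13.62 + (22−15.79)²/15.79 + (20−22.60)²/22.60 + (30−20.17)²/20.17 + (17−23.38)²/23.38 + (30−33.46)²/33.46 = 16.5423
df = 4
p-value (upper-tail) = 0.00237
At α=0.05: p < α → reject H₀

reject H₀: yes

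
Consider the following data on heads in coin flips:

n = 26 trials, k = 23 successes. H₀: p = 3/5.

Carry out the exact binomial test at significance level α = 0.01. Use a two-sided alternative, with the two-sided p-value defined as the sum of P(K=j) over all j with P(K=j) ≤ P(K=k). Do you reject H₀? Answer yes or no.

Exact binomial: n=26, k=23, p₀=3/5=0.6000
P(X=j) = C(n,j)·p₀^j·(1−p₀)^(n−j); p = Σ P(X=j) over j with P(X=j) ≤ P(X=23)
p-value (two-sided) = 0.00224
At α=0.01: p < α → reject H₀

reject H₀: yes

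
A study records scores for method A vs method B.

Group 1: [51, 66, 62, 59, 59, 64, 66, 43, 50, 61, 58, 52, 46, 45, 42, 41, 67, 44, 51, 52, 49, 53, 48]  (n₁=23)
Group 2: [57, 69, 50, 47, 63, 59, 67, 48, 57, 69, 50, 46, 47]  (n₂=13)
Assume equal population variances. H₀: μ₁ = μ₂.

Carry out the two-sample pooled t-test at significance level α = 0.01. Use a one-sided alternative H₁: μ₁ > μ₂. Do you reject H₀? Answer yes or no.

x̄₁=53.435, s₁=8.289, n₁=23
x̄₂=56.077, s₂=8.741, n₂=13
s_p² = [22·8.289² + 12·8.741²]/34 = 71.4287
SE = √(s_p²·(1/23+1/13)) = 2.9326
t = (53.435−56.077)/2.9326 = -0.9010
df = 34
p-value (one-sided, H₁ greater) = 0.81303
At α=0.01: p ≥ α → fail to reject H₀

reject H₀: no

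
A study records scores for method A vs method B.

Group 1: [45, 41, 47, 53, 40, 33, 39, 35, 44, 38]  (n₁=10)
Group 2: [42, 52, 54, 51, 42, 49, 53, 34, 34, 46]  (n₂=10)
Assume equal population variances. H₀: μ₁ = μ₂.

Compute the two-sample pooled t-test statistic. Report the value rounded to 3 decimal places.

x̄₁=41.500, s₁=5.930, n₁=10
x̄₂=45.700, s₂=7.469, n₂=10
s_p² = [9·5.930² + 9·7.469²]/18 = 45.4778
SE = √(s_p²·(1/10+1/10)) = 3.0159
t = (41.500−45.700)/3.0159 = -1.3926
df = 18

test statistic = -1.393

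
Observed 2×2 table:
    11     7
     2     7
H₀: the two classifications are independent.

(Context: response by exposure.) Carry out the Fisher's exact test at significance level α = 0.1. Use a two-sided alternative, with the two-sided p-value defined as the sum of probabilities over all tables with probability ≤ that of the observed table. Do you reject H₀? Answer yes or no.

reject H₀: no

Margins: r₁=18, r₂=9, c₁=13, c₂=14, n=27
p_obs = C(18,11)·C(9,2)/C(27,13); sum pmf over tables with pmf ≤ p_obs
p-value (two-sided) = 0.10319
At α=0.1: p ≥ α → fail to reject H₀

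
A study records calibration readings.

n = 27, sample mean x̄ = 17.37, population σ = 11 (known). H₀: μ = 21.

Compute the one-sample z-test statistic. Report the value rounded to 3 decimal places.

SE = σ/√n = 11/√27 = 2.1170
z = (x̄−μ₀)/SE = (17.37−21)/2.1170 = -1.7147

test statistic = -1.715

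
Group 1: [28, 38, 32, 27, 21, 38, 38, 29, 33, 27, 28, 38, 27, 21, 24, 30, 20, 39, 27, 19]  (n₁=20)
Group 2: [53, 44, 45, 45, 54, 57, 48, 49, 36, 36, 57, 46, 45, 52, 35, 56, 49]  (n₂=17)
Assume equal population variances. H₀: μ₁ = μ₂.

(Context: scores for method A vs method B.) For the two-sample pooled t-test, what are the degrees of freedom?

df = n₁ + n₂ − 2 = 20 + 17 − 2 = 35

degrees of freedom = 35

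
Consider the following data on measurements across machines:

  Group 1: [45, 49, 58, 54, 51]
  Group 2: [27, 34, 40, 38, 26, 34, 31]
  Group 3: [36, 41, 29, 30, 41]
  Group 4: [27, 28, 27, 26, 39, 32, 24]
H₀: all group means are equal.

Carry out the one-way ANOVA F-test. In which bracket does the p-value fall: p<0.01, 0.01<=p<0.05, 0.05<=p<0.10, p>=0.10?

p-value bracket: p<0.01

Group means [51.40, 32.86, 35.40, 29.00], grand mean 36.125
SSB = Σnᵢ(x̄ᵢ−x̄)² = 1599.368; SSW = ΣΣ(x−x̄ᵢ)² = 547.257
MSB = 1599.368/3 = 533.1226; MSW = 547.257/20 = 27.3629
F = MSB/MSW = 19.4834
df = (3, 20)
p-value (upper-tail) = 0.00000
→ bracket: p<0.01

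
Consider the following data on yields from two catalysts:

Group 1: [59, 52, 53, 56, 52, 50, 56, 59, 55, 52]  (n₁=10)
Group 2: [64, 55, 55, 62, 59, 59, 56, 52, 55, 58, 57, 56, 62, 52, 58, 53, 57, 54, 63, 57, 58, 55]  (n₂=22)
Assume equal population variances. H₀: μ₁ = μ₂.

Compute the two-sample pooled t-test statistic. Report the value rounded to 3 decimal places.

x̄₁=54.400, s₁=3.098, n₁=10
x̄₂=57.136, s₂=3.371, n₂=22
s_p² = [9·3.098² + 21·3.371²]/30 = 10.8330
SE = √(s_p²·(1/10+1/22)) = 1.2553
t = (54.400−57.136)/1.2553 = -2.1799
df = 30

test statistic = -2.180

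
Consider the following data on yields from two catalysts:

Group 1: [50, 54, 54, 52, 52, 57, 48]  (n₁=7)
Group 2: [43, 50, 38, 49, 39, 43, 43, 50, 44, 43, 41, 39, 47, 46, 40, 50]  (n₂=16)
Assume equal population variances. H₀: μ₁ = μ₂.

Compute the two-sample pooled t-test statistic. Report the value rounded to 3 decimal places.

test statistic = 4.785

x̄₁=52.429, s₁=2.936, n₁=7
x̄₂=44.062, s₂=4.171, n₂=16
s_p² = [6·2.936² + 15·4.171²]/21 = 14.8882
SE = √(s_p²·(1/7+1/16)) = 1.7485
t = (52.429−44.062)/1.7485 = 4.7846
df = 21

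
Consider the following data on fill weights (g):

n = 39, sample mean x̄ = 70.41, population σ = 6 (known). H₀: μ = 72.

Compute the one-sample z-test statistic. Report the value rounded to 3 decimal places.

SE = σ/√n = 6/√39 = 0.9608
z = (x̄−μ₀)/SE = (70.41−72)/0.9608 = -1.6549

test statistic = -1.655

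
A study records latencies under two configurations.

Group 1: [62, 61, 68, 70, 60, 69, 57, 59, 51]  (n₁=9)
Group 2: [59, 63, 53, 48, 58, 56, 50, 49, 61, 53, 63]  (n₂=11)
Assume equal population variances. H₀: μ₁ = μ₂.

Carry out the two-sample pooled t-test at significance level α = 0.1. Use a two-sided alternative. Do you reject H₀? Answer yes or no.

x̄₁=61.889, s₁=6.214, n₁=9
x̄₂=55.727, s₂=5.497, n₂=11
s_p² = [8·6.214² + 10·5.497²]/18 = 33.9484
SE = √(s_p²·(1/9+1/11)) = 2.6188
t = (61.889−55.727)/2.6188 = 2.3528
df = 18
p-value (two-sided) = 0.03021
At α=0.1: p < α → reject H₀

reject H₀: yes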